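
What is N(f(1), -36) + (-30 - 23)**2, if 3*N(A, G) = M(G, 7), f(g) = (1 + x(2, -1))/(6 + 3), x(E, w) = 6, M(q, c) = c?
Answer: 8434/3 ≈ 2811.3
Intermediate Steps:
f(g) = 7/9 (f(g) = (1 + 6)/(6 + 3) = 7/9)
N(A, G) = 7/3 (N(A, G) = (1/3)*7 = 7/3)
N(f(1), -36) + (-30 - 23)**2 = 7/3 + (-30 - 23)**2 = 7/3 + (-53)**2 = 7/3 + 2809 = 8434/3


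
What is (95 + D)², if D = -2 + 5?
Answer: 9604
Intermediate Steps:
D = 3
(95 + D)² = (95 + 3)² = 98² = 9604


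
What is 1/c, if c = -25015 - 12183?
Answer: -1/37198 ≈ -2.6883e-5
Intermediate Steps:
c = -37198
1/c = 1/(-37198) = -1/37198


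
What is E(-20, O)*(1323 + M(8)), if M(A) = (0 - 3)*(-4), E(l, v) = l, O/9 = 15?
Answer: -26700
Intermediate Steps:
O = 135 (O = 9*15 = 135)
M(A) = 12 (M(A) = -3*(-4) = 12)
E(-20, O)*(1323 + M(8)) = -20*(1323 + 12) = -20*1335 = -26700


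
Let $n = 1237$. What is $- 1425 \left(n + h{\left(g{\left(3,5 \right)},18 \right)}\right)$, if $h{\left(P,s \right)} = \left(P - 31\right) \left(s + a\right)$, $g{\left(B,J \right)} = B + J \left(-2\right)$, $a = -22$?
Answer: $-1979325$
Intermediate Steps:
$g{\left(B,J \right)} = B - 2 J$
$h{\left(P,s \right)} = \left(-31 + P\right) \left(-22 + s\right)$ ($h{\left(P,s \right)} = \left(P - 31\right) \left(s - 22\right) = \left(-31 + P\right) \left(-22 + s\right)$)
$- 1425 \left(n + h{\left(g{\left(3,5 \right)},18 \right)}\right) = - 1425 \left(1237 + \left(682 - 558 - 22 \left(3 - 10\right) + \left(3 - 10\right) 18\right)\right) = - 1425 \left(1237 - -152\right) = - 1425 \left(1237 + \left(682 - 558 + 154 - 126\right)\right) = - 1425 \left(1237 + 152\right) = \left(-1425\right) 1389 = -1979325$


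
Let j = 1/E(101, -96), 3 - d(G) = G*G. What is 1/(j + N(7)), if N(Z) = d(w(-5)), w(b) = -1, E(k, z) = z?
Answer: 96/191 ≈ 0.50262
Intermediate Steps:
d(G) = 3 - G² (d(G) = 3 - G*G = 3 - G²)
N(Z) = 2 (N(Z) = 3 - 1*(-1)² = 3 - 1*1 = 3 - 1 = 2)
j = -1/96 (j = 1/(-96) = -1/96 ≈ -0.010417)
1/(j + N(7)) = 1/(-1/96 + 2) = 1/(191/96) = 96/191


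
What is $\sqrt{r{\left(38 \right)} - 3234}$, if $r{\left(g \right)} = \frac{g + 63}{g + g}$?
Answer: $\frac{i \sqrt{4667977}}{38} \approx 56.857 i$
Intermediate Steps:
$r{\left(g \right)} = \frac{63 + g}{2 g}$
$\sqrt{r{\left(38 \right)} - 3234} = \sqrt{\frac{63 + 38}{2 \cdot 38} - 3234} = \sqrt{\frac{1}{2} \cdot \frac{1}{38} \cdot 101 - 3234} = \sqrt{\frac{101}{76} - 3234} = \sqrt{- \frac{245683}{76}} = \frac{i \sqrt{4667977}}{38}$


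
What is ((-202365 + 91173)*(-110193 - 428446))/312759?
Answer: 19964115896/104253 ≈ 1.9150e+5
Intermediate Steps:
((-202365 + 91173)*(-110193 - 428446))/312759 = -111192*(-538639)*(1/312759) = 59892347688*(1/312759) = 19964115896/104253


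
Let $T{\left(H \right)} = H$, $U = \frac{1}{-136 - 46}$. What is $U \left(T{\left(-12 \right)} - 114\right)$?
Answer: $\frac{9}{13} \approx 0.69231$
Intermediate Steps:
$U = - \frac{1}{182}$ ($U = \frac{1}{-182} = - \frac{1}{182} \approx -0.0054945$)
$U \left(T{\left(-12 \right)} - 114\right) = - \frac{-12 - 114}{182} = \left(- \frac{1}{182}\right) \left(-126\right) = \frac{9}{13}$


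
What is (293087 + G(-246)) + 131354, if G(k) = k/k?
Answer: 424442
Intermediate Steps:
G(k) = 1
(293087 + G(-246)) + 131354 = (293087 + 1) + 131354 = 293088 + 131354 = 424442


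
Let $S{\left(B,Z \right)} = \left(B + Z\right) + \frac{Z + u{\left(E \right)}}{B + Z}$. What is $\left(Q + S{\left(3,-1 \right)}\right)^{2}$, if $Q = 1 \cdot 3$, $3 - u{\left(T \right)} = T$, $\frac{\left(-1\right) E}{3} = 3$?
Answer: $\frac{441}{4} \approx 110.25$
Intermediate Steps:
$E = -9$ ($E = \left(-3\right) 3 = -9$)
$u{\left(T \right)} = 3 - T$
$Q = 3$
$S{\left(B,Z \right)} = B + Z + \frac{12 + Z}{B + Z}$ ($S{\left(B,Z \right)} = \left(B + Z\right) + \frac{Z + \left(3 - -9\right)}{B + Z} = \left(B + Z\right) + \frac{Z + \left(3 + 9\right)}{B + Z} = \left(B + Z\right) + \frac{Z + 12}{B + Z} = \left(B + Z\right) + \frac{12 + Z}{B + Z} = B + Z + \frac{12 + Z}{B + Z}$)
$\left(Q + S{\left(3,-1 \right)}\right)^{2} = \left(3 + \frac{12 - 1 + 3^{2} + \left(-1\right)^{2} + 2 \cdot 3 \left(-1\right)}{3 - 1}\right)^{2} = \left(3 + \frac{12 - 1 + 9 + 1 - 6}{2}\right)^{2} = \left(3 + \frac{1}{2} \cdot 15\right)^{2} = \left(3 + \frac{15}{2}\right)^{2} = \left(\frac{21}{2}\right)^{2} = \frac{441}{4}$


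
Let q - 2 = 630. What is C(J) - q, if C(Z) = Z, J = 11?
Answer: -621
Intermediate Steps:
q = 632 (q = 2 + 630 = 632)
C(J) - q = 11 - 1*632 = 11 - 632 = -621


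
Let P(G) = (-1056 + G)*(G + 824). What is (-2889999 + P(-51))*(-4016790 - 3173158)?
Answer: 26931460123080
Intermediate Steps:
P(G) = (-1056 + G)*(824 + G)
(-2889999 + P(-51))*(-4016790 - 3173158) = (-2889999 + (-870144 + (-51)² - 232*(-51)))*(-4016790 - 3173158) = (-2889999 + (-870144 + 2601 + 11832))*(-7189948) = (-2889999 - 855711)*(-7189948) = -3745710*(-7189948) = 26931460123080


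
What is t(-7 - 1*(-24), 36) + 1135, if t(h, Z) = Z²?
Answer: 2431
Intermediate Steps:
t(-7 - 1*(-24), 36) + 1135 = 36² + 1135 = 1296 + 1135 = 2431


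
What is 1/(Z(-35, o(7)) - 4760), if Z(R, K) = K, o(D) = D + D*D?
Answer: -1/4704 ≈ -0.00021259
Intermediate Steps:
o(D) = D + D**2
1/(Z(-35, o(7)) - 4760) = 1/(7*(1 + 7) - 4760) = 1/(7*8 - 4760) = 1/(56 - 4760) = 1/(-4704) = -1/4704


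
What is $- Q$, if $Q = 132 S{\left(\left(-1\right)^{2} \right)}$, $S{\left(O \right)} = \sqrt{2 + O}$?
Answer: $- 132 \sqrt{3} \approx -228.63$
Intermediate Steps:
$Q = 132 \sqrt{3}$ ($Q = 132 \sqrt{2 + \left(-1\right)^{2}} = 132 \sqrt{2 + 1} = 132 \sqrt{3} \approx 228.63$)
$- Q = - 132 \sqrt{3}$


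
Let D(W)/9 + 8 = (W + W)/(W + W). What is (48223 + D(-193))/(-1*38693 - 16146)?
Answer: -48160/54839 ≈ -0.87821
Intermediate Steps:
D(W) = -63 (D(W) = -72 + 9*((W + W)/(W + W)) = -72 + 9*((2*W)/((2*W))) = -72 + 9*((2*W)*(1/(2*W))) = -72 + 9*1 = -72 + 9 = -63)
(48223 + D(-193))/(-1*38693 - 16146) = (48223 - 63)/(-1*38693 - 16146) = 48160/(-38693 - 16146) = 48160/(-54839) = 48160*(-1/54839) = -48160/54839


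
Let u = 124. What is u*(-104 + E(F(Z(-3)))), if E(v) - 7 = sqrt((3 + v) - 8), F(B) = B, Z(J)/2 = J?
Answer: -12028 + 124*I*sqrt(11) ≈ -12028.0 + 411.26*I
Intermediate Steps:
Z(J) = 2*J
E(v) = 7 + sqrt(-5 + v) (E(v) = 7 + sqrt((3 + v) - 8) = 7 + sqrt(-5 + v))
u*(-104 + E(F(Z(-3)))) = 124*(-104 + (7 + sqrt(-5 + 2*(-3)))) = 124*(-104 + (7 + sqrt(-5 - 6))) = 124*(-104 + (7 + sqrt(-11))) = 124*(-104 + (7 + I*sqrt(11))) = 124*(-97 + I*sqrt(11)) = -12028 + 124*I*sqrt(11)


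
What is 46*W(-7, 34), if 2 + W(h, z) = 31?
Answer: 1334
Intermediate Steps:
W(h, z) = 29 (W(h, z) = -2 + 31 = 29)
46*W(-7, 34) = 46*29 = 1334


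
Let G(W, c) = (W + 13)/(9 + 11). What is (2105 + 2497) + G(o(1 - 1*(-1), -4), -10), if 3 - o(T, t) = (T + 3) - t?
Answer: 92047/20 ≈ 4602.4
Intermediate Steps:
o(T, t) = t - T (o(T, t) = 3 - ((T + 3) - t) = 3 - ((3 + T) - t) = 3 - (3 + T - t) = 3 + (-3 + t - T) = t - T)
G(W, c) = 13/20 + W/20 (G(W, c) = (13 + W)/20 = (13 + W)*(1/20) = 13/20 + W/20)
(2105 + 2497) + G(o(1 - 1*(-1), -4), -10) = (2105 + 2497) + (13/20 + (-4 - (1 - 1*(-1)))/20) = 4602 + (13/20 + (-4 - (1 + 1))/20) = 4602 + (13/20 + (-4 - 1*2)/20) = 4602 + (13/20 + (-4 - 2)/20) = 4602 + (13/20 + (1/20)*(-6)) = 4602 + (13/20 - 3/10) = 4602 + 7/20 = 92047/20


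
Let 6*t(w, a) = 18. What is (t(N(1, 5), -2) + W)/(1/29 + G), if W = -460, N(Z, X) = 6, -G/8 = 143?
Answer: 13253/33175 ≈ 0.39949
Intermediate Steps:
G = -1144 (G = -8*143 = -1144)
t(w, a) = 3 (t(w, a) = (1/6)*18 = 3)
(t(N(1, 5), -2) + W)/(1/29 + G) = (3 - 460)/(1/29 - 1144) = -457/(1/29 - 1144) = -457/(-33175/29) = -457*(-29/33175) = 13253/33175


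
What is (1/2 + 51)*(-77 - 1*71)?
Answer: -7622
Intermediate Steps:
(1/2 + 51)*(-77 - 1*71) = (½ + 51)*(-77 - 71) = (103/2)*(-148) = -7622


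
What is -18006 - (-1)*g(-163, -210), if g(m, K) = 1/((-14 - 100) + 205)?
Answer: -1638545/91 ≈ -18006.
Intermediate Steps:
g(m, K) = 1/91 (g(m, K) = 1/(-114 + 205) = 1/91)
-18006 - (-1)*g(-163, -210) = -18006 - (-1)/91 = -18006 - 1*(-1/91) = -18006 + 1/91 = -1638545/91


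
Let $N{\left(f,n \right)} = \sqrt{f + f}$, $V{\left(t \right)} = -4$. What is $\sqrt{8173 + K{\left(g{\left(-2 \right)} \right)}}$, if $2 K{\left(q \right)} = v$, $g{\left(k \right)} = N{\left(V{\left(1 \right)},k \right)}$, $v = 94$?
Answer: $2 \sqrt{2055} \approx 90.664$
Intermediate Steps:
$N{\left(f,n \right)} = \sqrt{2} \sqrt{f}$ ($N{\left(f,n \right)} = \sqrt{2 f} = \sqrt{2} \sqrt{f}$)
$g{\left(k \right)} = 2 i \sqrt{2}$ ($g{\left(k \right)} = \sqrt{2} \sqrt{-4} = \sqrt{2} \cdot 2 i = 2 i \sqrt{2}$)
$K{\left(q \right)} = 47$ ($K{\left(q \right)} = \frac{1}{2} \cdot 94 = 47$)
$\sqrt{8173 + K{\left(g{\left(-2 \right)} \right)}} = \sqrt{8173 + 47} = \sqrt{8220} = 2 \sqrt{2055}$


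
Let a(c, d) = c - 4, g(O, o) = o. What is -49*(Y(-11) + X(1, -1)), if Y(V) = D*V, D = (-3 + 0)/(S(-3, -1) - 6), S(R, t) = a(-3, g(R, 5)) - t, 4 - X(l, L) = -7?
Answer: -1617/4 ≈ -404.25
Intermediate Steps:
a(c, d) = -4 + c
X(l, L) = 11 (X(l, L) = 4 - 1*(-7) = 4 + 7 = 11)
S(R, t) = -7 - t (S(R, t) = (-4 - 3) - t = -7 - t)
D = ¼ (D = (-3 + 0)/((-7 - 1*(-1)) - 6) = -3/((-7 + 1) - 6) = -3/(-6 - 6) = -3/(-12) = -3*(-1/12) = ¼ ≈ 0.25000)
Y(V) = V/4
-49*(Y(-11) + X(1, -1)) = -49*((¼)*(-11) + 11) = -49*(-11/4 + 11) = -49*33/4 = -1617/4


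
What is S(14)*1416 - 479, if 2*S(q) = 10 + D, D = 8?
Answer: 12265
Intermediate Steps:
S(q) = 9 (S(q) = (10 + 8)/2 = (1/2)*18 = 9)
S(14)*1416 - 479 = 9*1416 - 479 = 12744 - 479 = 12265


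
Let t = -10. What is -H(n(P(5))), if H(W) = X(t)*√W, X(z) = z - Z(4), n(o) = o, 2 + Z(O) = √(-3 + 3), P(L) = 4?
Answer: 16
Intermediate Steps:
Z(O) = -2 (Z(O) = -2 + √(-3 + 3) = -2 + √0 = -2 + 0 = -2)
X(z) = 2 + z (X(z) = z - 1*(-2) = z + 2 = 2 + z)
H(W) = -8*√W (H(W) = (2 - 10)*√W = -8*√W)
-H(n(P(5))) = -(-8)*√4 = -(-8)*2 = -1*(-16) = 16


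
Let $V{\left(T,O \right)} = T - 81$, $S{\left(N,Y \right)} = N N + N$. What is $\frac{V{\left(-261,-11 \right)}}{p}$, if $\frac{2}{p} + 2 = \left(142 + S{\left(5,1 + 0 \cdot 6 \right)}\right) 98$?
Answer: $-2882034$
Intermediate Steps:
$S{\left(N,Y \right)} = N + N^{2}$ ($S{\left(N,Y \right)} = N^{2} + N = N + N^{2}$)
$V{\left(T,O \right)} = -81 + T$ ($V{\left(T,O \right)} = T - 81 = -81 + T$)
$p = \frac{1}{8427}$ ($p = \frac{2}{-2 + \left(142 + 5 \left(1 + 5\right)\right) 98} = \frac{2}{-2 + \left(142 + 5 \cdot 6\right) 98} = \frac{2}{-2 + \left(142 + 30\right) 98} = \frac{2}{-2 + 172 \cdot 98} = \frac{2}{-2 + 16856} = \frac{2}{16854} = 2 \cdot \frac{1}{16854} = \frac{1}{8427} \approx 0.00011867$)
$\frac{V{\left(-261,-11 \right)}}{p} = \left(-81 - 261\right) \frac{1}{\frac{1}{8427}} = \left(-342\right) 8427 = -2882034$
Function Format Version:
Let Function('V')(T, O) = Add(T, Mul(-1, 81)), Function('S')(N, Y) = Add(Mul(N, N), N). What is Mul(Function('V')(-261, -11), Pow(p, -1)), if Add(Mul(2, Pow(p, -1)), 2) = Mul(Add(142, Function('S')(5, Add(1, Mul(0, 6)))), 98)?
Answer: -2882034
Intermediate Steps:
Function('S')(N, Y) = Add(N, Pow(N, 2)) (Function('S')(N, Y) = Add(Pow(N, 2), N) = Add(N, Pow(N, 2)))
Function('V')(T, O) = Add(-81, T) (Function('V')(T, O) = Add(T, -81) = Add(-81, T))
p = Rational(1, 8427) (p = Mul(2, Pow(Add(-2, Mul(Add(142, Mul(5, Add(1, 5))), 98)), -1)) = Mul(2, Pow(Add(-2, Mul(Add(142, Mul(5, 6)), 98)), -1)) = Mul(2, Pow(Add(-2, Mul(Add(142, 30), 98)), -1)) = Mul(2, Pow(Add(-2, Mul(172, 98)), -1)) = Mul(2, Pow(Add(-2, 16856), -1)) = Mul(2, Pow(16854, -1)) = Mul(2, Rational(1, 16854)) = Rational(1, 8427) ≈ 0.00011867)
Mul(Function('V')(-261, -11), Pow(p, -1)) = Mul(Add(-81, -261), Pow(Rational(1, 8427), -1)) = Mul(-342, 8427) = -2882034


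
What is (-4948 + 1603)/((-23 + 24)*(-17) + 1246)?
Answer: -3345/1229 ≈ -2.7217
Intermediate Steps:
(-4948 + 1603)/((-23 + 24)*(-17) + 1246) = -3345/(1*(-17) + 1246) = -3345/(-17 + 1246) = -3345/1229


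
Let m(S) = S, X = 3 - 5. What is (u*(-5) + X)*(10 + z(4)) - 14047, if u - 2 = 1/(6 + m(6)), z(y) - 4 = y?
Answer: -28541/2 ≈ -14271.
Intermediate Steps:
z(y) = 4 + y
X = -2
u = 25/12 (u = 2 + 1/(6 + 6) = 2 + 1/12 = 25/12 ≈ 2.0833)
(u*(-5) + X)*(10 + z(4)) - 14047 = ((25/12)*(-5) - 2)*(10 + (4 + 4)) - 14047 = (-125/12 - 2)*(10 + 8) - 14047 = -149/12*18 - 14047 = -447/2 - 14047 = -28541/2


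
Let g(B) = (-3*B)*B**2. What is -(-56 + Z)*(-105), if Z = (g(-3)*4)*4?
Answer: 130200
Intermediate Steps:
g(B) = -3*B**3
Z = 1296 (Z = (-3*(-3)**3*4)*4 = (-3*(-27)*4)*4 = (81*4)*4 = 324*4 = 1296)
-(-56 + Z)*(-105) = -(-56 + 1296)*(-105) = -1240*(-105) = -1*(-130200) = 130200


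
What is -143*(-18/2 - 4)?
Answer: 1859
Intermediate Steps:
-143*(-18/2 - 4) = -143*(-6*3/2 - 4) = -143*(-9 - 4) = -143*(-13) = 1859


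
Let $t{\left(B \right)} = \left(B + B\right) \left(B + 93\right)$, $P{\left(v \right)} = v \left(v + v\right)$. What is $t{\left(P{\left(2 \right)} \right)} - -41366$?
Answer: $42982$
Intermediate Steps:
$P{\left(v \right)} = 2 v^{2}$ ($P{\left(v \right)} = v 2 v = 2 v^{2}$)
$t{\left(B \right)} = 2 B \left(93 + B\right)$
$t{\left(P{\left(2 \right)} \right)} - -41366 = 2 \cdot 2 \cdot 2^{2} \left(93 + 2 \cdot 2^{2}\right) - -41366 = 2 \cdot 2 \cdot 4 \left(93 + 2 \cdot 4\right) + 41366 = 2 \cdot 8 \left(93 + 8\right) + 41366 = 2 \cdot 8 \cdot 101 + 41366 = 1616 + 41366 = 42982$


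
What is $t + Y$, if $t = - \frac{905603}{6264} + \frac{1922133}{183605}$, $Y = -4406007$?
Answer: $- \frac{5067510462029743}{1150101720} \approx -4.4061 \cdot 10^{6}$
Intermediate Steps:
$t = - \frac{154232997703}{1150101720}$ ($t = \left(-905603\right) \frac{1}{6264} + 1922133 \cdot \frac{1}{183605} = - \frac{905603}{6264} + \frac{1922133}{183605} = - \frac{154232997703}{1150101720} \approx -134.1$)
$t + Y = - \frac{154232997703}{1150101720} - 4406007 = - \frac{5067510462029743}{1150101720}$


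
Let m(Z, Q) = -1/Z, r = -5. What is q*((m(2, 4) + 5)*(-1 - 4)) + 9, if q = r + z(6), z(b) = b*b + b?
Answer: -1647/2 ≈ -823.50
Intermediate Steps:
z(b) = b + b² (z(b) = b² + b = b + b²)
q = 37 (q = -5 + 6*(1 + 6) = -5 + 6*7 = -5 + 42 = 37)
q*((m(2, 4) + 5)*(-1 - 4)) + 9 = 37*((-1/2 + 5)*(-1 - 4)) + 9 = 37*((-1*½ + 5)*(-5)) + 9 = 37*((-½ + 5)*(-5)) + 9 = 37*((9/2)*(-5)) + 9 = 37*(-45/2) + 9 = -1665/2 + 9 = -1647/2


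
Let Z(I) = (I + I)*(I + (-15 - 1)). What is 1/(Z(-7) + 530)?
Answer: 1/852 ≈ 0.0011737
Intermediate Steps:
Z(I) = 2*I*(-16 + I) (Z(I) = (2*I)*(I - 16) = (2*I)*(-16 + I) = 2*I*(-16 + I))
1/(Z(-7) + 530) = 1/(2*(-7)*(-16 - 7) + 530) = 1/(2*(-7)*(-23) + 530) = 1/(322 + 530) = 1/852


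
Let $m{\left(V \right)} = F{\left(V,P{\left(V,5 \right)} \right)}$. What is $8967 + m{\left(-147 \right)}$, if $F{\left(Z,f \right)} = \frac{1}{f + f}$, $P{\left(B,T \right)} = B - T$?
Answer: $\frac{2725967}{304} \approx 8967.0$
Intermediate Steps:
$F{\left(Z,f \right)} = \frac{1}{2 f}$
$m{\left(V \right)} = \frac{1}{2 \left(-5 + V\right)}$ ($m{\left(V \right)} = \frac{1}{2 \left(V - 5\right)} = \frac{1}{2 \left(-5 + V\right)}$)
$8967 + m{\left(-147 \right)} = 8967 + \frac{1}{2 \left(-5 - 147\right)} = 8967 + \frac{1}{2 \left(-152\right)} = 8967 + \frac{1}{2} \left(- \frac{1}{152}\right) = 8967 - \frac{1}{304} = \frac{2725967}{304}$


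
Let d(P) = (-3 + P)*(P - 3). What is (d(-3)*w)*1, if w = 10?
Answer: 360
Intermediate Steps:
d(P) = (-3 + P)² (d(P) = (-3 + P)*(-3 + P) = (-3 + P)²)
(d(-3)*w)*1 = ((-3 - 3)²*10)*1 = ((-6)²*10)*1 = (36*10)*1 = 360*1 = 360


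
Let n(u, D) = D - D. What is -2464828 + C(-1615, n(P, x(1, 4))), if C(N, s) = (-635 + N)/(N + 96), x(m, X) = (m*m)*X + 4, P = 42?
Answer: -3744071482/1519 ≈ -2.4648e+6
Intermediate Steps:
x(m, X) = 4 + X*m**2 (x(m, X) = m**2*X + 4 = X*m**2 + 4 = 4 + X*m**2)
n(u, D) = 0
C(N, s) = (-635 + N)/(96 + N)
-2464828 + C(-1615, n(P, x(1, 4))) = -2464828 + (-635 - 1615)/(96 - 1615) = -2464828 - 2250/(-1519) = -2464828 - 1/1519*(-2250) = -2464828 + 2250/1519 = -3744071482/1519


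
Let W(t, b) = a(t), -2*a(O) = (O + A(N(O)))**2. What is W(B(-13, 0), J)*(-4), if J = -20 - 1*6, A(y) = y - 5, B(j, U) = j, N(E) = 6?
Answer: 288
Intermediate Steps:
A(y) = -5 + y
J = -26 (J = -20 - 6 = -26)
a(O) = -(1 + O)**2/2 (a(O) = -(O + (-5 + 6))**2/2 = -(O + 1)**2/2 = -(1 + O)**2/2)
W(t, b) = -(1 + t)**2/2
W(B(-13, 0), J)*(-4) = -(1 - 13)**2/2*(-4) = -1/2*(-12)**2*(-4) = -1/2*144*(-4) = -72*(-4) = 288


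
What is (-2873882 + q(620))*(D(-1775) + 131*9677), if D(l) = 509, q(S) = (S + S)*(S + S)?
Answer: -1694667487272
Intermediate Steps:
q(S) = 4*S² (q(S) = (2*S)*(2*S) = 4*S²)
(-2873882 + q(620))*(D(-1775) + 131*9677) = (-2873882 + 4*620²)*(509 + 131*9677) = (-2873882 + 4*384400)*(509 + 1267687) = (-2873882 + 1537600)*1268196 = -1336282*1268196 = -1694667487272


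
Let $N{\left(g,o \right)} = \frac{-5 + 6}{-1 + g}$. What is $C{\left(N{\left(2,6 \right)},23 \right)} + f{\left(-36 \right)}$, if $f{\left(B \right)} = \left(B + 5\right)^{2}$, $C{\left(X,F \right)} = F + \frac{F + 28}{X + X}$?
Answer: $\frac{2019}{2} \approx 1009.5$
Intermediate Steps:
$N{\left(g,o \right)} = \frac{1}{-1 + g}$ ($N{\left(g,o \right)} = 1 \frac{1}{-1 + g} = \frac{1}{-1 + g}$)
$C{\left(X,F \right)} = F + \frac{28 + F}{2 X}$
$f{\left(B \right)} = \left(5 + B\right)^{2}$
$C{\left(N{\left(2,6 \right)},23 \right)} + f{\left(-36 \right)} = \frac{14 + \frac{1}{2} \cdot 23 + \frac{23}{-1 + 2}}{\frac{1}{-1 + 2}} + \left(5 - 36\right)^{2} = \frac{14 + \frac{23}{2} + \frac{23}{1}}{1^{-1}} + \left(-31\right)^{2} = \frac{14 + \frac{23}{2} + 23 \cdot 1}{1} + 961 = 1 \left(14 + \frac{23}{2} + 23\right) + 961 = 1 \cdot \frac{97}{2} + 961 = \frac{97}{2} + 961 = \frac{2019}{2}$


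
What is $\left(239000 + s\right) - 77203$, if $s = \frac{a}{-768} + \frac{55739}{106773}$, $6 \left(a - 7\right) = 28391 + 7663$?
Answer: $\frac{11516513621}{71182} \approx 1.6179 \cdot 10^{5}$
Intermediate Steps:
$a = 6016$ ($a = 7 + \frac{28391 + 7663}{6} = 7 + \frac{1}{6} \cdot 36054 = 7 + 6009 = 6016$)
$s = - \frac{520433}{71182}$ ($s = \frac{6016}{-768} + \frac{55739}{106773} = 6016 \left(- \frac{1}{768}\right) + 55739 \cdot \frac{1}{106773} = - \frac{47}{6} + \frac{55739}{106773} = - \frac{520433}{71182} \approx -7.3113$)
$\left(239000 + s\right) - 77203 = \left(239000 - \frac{520433}{71182}\right) - 77203 = \frac{17011977567}{71182} - 77203 = \frac{11516513621}{71182}$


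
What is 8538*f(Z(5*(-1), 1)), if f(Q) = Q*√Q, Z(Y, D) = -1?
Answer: -8538*I ≈ -8538.0*I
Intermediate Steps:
f(Q) = Q^(3/2)
8538*f(Z(5*(-1), 1)) = 8538*(-1)^(3/2) = 8538*(-I) = -8538*I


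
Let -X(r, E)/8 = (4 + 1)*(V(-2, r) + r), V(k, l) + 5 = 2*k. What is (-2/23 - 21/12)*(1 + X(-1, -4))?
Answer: -67769/92 ≈ -736.62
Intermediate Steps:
V(k, l) = -5 + 2*k
X(r, E) = 360 - 40*r (X(r, E) = -8*(4 + 1)*((-5 + 2*(-2)) + r) = -40*((-5 - 4) + r) = -40*(-9 + r) = -8*(-45 + 5*r) = 360 - 40*r)
(-2/23 - 21/12)*(1 + X(-1, -4)) = (-2/23 - 21/12)*(1 + (360 - 40*(-1))) = (-2*1/23 - 21*1/12)*(1 + (360 + 40)) = (-2/23 - 7/4)*(1 + 400) = -169/92*401 = -67769/92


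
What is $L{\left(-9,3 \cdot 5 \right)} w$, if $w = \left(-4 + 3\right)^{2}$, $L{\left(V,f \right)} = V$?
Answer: $-9$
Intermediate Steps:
$w = 1$ ($w = \left(-1\right)^{2} = 1$)
$L{\left(-9,3 \cdot 5 \right)} w = \left(-9\right) 1 = -9$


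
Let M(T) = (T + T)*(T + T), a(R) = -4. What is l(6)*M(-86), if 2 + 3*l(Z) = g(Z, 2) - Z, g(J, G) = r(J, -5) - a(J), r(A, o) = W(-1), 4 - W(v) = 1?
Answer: -29584/3 ≈ -9861.3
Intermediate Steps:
W(v) = 3 (W(v) = 4 - 1*1 = 4 - 1 = 3)
r(A, o) = 3
g(J, G) = 7 (g(J, G) = 3 - 1*(-4) = 3 + 4 = 7)
M(T) = 4*T² (M(T) = (2*T)*(2*T) = 4*T²)
l(Z) = 5/3 - Z/3 (l(Z) = -⅔ + (7 - Z)/3 = -⅔ + (7/3 - Z/3) = 5/3 - Z/3)
l(6)*M(-86) = (5/3 - ⅓*6)*(4*(-86)²) = (5/3 - 2)*(4*7396) = -⅓*29584 = -29584/3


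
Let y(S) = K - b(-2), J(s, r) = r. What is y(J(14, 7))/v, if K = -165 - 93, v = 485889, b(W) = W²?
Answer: -262/485889 ≈ -0.00053922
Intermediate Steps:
K = -258
y(S) = -262 (y(S) = -258 - 1*(-2)² = -258 - 1*4 = -258 - 4 = -262)
y(J(14, 7))/v = -262/485889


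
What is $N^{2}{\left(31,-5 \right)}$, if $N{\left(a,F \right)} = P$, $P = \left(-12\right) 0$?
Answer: $0$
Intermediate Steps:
$P = 0$
$N{\left(a,F \right)} = 0$
$N^{2}{\left(31,-5 \right)} = 0^{2} = 0$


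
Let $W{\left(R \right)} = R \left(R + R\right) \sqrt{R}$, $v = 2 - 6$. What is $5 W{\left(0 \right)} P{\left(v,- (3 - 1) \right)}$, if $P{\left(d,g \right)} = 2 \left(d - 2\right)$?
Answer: $0$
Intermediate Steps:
$v = -4$ ($v = 2 - 6 = -4$)
$P{\left(d,g \right)} = -4 + 2 d$ ($P{\left(d,g \right)} = 2 \left(-2 + d\right) = -4 + 2 d$)
$W{\left(R \right)} = 2 R^{\frac{5}{2}}$ ($W{\left(R \right)} = R 2 R \sqrt{R} = 2 R^{2} \sqrt{R} = 2 R^{\frac{5}{2}}$)
$5 W{\left(0 \right)} P{\left(v,- (3 - 1) \right)} = 5 \cdot 2 \cdot 0^{\frac{5}{2}} \left(-4 + 2 \left(-4\right)\right) = 5 \cdot 2 \cdot 0 \left(-4 - 8\right) = 5 \cdot 0 \left(-12\right) = 0 \left(-12\right) = 0$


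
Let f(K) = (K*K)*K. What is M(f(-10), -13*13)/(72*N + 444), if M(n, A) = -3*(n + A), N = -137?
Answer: -1169/3140 ≈ -0.37229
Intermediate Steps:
f(K) = K³ (f(K) = K²*K = K³)
M(n, A) = -3*A - 3*n (M(n, A) = -3*(A + n) = -3*A - 3*n)
M(f(-10), -13*13)/(72*N + 444) = (-(-39)*13 - 3*(-10)³)/(72*(-137) + 444) = (-3*(-169) - 3*(-1000))/(-9864 + 444) = (507 + 3000)/(-9420) = 3507*(-1/9420) = -1169/3140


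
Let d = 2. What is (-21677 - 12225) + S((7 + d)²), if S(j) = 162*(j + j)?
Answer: -7658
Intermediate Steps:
S(j) = 324*j (S(j) = 162*(2*j) = 324*j)
(-21677 - 12225) + S((7 + d)²) = (-21677 - 12225) + 324*(7 + 2)² = -33902 + 324*9² = -33902 + 324*81 = -33902 + 26244 = -7658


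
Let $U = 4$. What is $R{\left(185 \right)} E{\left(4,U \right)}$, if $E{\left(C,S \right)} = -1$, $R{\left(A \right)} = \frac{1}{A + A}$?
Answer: $- \frac{1}{370} \approx -0.0027027$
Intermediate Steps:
$R{\left(A \right)} = \frac{1}{2 A}$
$R{\left(185 \right)} E{\left(4,U \right)} = \frac{1}{2 \cdot 185} \left(-1\right) = \frac{1}{2} \cdot \frac{1}{185} \left(-1\right) = \frac{1}{370} \left(-1\right) = - \frac{1}{370}$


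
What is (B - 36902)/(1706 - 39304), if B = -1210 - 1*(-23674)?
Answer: 7219/18799 ≈ 0.38401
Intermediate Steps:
B = 22464 (B = -1210 + 23674 = 22464)
(B - 36902)/(1706 - 39304) = (22464 - 36902)/(1706 - 39304) = -14438/(-37598) = -14438*(-1/37598) = 7219/18799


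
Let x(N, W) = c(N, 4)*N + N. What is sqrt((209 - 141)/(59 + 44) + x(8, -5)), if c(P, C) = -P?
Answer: 10*I*sqrt(5871)/103 ≈ 7.4391*I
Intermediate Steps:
x(N, W) = N - N**2 (x(N, W) = (-N)*N + N = -N**2 + N = N - N**2)
sqrt((209 - 141)/(59 + 44) + x(8, -5)) = sqrt((209 - 141)/(59 + 44) + 8*(1 - 1*8)) = sqrt(68/103 + 8*(1 - 8)) = sqrt(68*(1/103) + 8*(-7)) = sqrt(68/103 - 56) = sqrt(-5700/103) = 10*I*sqrt(5871)/103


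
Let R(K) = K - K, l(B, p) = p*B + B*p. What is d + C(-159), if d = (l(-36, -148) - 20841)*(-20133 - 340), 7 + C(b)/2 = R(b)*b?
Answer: 208517491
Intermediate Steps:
l(B, p) = 2*B*p (l(B, p) = B*p + B*p = 2*B*p)
R(K) = 0
C(b) = -14 (C(b) = -14 + 2*(0*b) = -14 + 2*0 = -14 + 0 = -14)
d = 208517505 (d = (2*(-36)*(-148) - 20841)*(-20133 - 340) = (10656 - 20841)*(-20473) = -10185*(-20473) = 208517505)
d + C(-159) = 208517505 - 14 = 208517491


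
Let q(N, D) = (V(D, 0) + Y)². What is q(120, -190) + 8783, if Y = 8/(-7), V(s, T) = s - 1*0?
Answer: 2220611/49 ≈ 45319.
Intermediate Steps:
V(s, T) = s (V(s, T) = s + 0 = s)
Y = -8/7 (Y = 8*(-⅐) = -8/7 ≈ -1.1429)
q(N, D) = (-8/7 + D)² (q(N, D) = (D - 8/7)² = (-8/7 + D)²)
q(120, -190) + 8783 = (-8 + 7*(-190))²/49 + 8783 = (-8 - 1330)²/49 + 8783 = (1/49)*(-1338)² + 8783 = (1/49)*1790244 + 8783 = 1790244/49 + 8783 = 2220611/49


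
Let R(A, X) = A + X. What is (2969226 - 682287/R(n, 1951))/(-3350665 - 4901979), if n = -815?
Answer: -3372358449/9375003584 ≈ -0.35972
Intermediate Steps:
(2969226 - 682287/R(n, 1951))/(-3350665 - 4901979) = (2969226 - 682287/(-815 + 1951))/(-3350665 - 4901979) = (2969226 - 682287/1136)/(-8252644) = (2969226 - 682287*1/1136)*(-1/8252644) = (2969226 - 682287/1136)*(-1/8252644) = (3372358449/1136)*(-1/8252644) = -3372358449/9375003584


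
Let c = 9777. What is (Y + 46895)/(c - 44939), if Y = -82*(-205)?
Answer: -63705/35162 ≈ -1.8118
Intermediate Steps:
Y = 16810
(Y + 46895)/(c - 44939) = (16810 + 46895)/(9777 - 44939) = 63705/(-35162) = 63705*(-1/35162) = -63705/35162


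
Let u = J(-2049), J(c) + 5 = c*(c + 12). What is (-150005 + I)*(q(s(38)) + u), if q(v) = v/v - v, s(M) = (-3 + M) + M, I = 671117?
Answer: 2174983914432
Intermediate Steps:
J(c) = -5 + c*(12 + c) (J(c) = -5 + c*(c + 12) = -5 + c*(12 + c))
u = 4173808 (u = -5 + (-2049)**2 + 12*(-2049) = -5 + 4198401 - 24588 = 4173808)
s(M) = -3 + 2*M
q(v) = 1 - v
(-150005 + I)*(q(s(38)) + u) = (-150005 + 671117)*((1 - (-3 + 2*38)) + 4173808) = 521112*((1 - (-3 + 76)) + 4173808) = 521112*((1 - 1*73) + 4173808) = 521112*((1 - 73) + 4173808) = 521112*(-72 + 4173808) = 521112*4173736 = 2174983914432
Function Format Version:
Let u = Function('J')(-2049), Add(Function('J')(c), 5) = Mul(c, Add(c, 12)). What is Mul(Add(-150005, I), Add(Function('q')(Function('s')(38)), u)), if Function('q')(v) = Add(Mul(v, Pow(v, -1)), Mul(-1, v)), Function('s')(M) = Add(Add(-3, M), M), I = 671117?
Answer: 2174983914432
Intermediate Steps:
Function('J')(c) = Add(-5, Mul(c, Add(12, c))) (Function('J')(c) = Add(-5, Mul(c, Add(c, 12))) = Add(-5, Mul(c, Add(12, c))))
u = 4173808 (u = Add(-5, Pow(-2049, 2), Mul(12, -2049)) = Add(-5, 4198401, -24588) = 4173808)
Function('s')(M) = Add(-3, Mul(2, M))
Function('q')(v) = Add(1, Mul(-1, v))
Mul(Add(-150005, I), Add(Function('q')(Function('s')(38)), u)) = Mul(Add(-150005, 671117), Add(Add(1, Mul(-1, Add(-3, Mul(2, 38)))), 4173808)) = Mul(521112, Add(Add(1, Mul(-1, Add(-3, 76))), 4173808)) = Mul(521112, Add(Add(1, Mul(-1, 73)), 4173808)) = Mul(521112, Add(Add(1, -73), 4173808)) = Mul(521112, Add(-72, 4173808)) = Mul(521112, 4173736) = 2174983914432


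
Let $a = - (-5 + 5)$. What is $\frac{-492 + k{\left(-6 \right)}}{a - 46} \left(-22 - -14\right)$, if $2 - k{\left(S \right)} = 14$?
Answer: $- \frac{2016}{23} \approx -87.652$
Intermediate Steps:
$a = 0$ ($a = \left(-1\right) 0 = 0$)
$k{\left(S \right)} = -12$ ($k{\left(S \right)} = 2 - 14 = -12$)
$\frac{-492 + k{\left(-6 \right)}}{a - 46} \left(-22 - -14\right) = \frac{-492 - 12}{0 - 46} \left(-22 - -14\right) = - \frac{504}{-46} \left(-22 + 14\right) = \left(-504\right) \left(- \frac{1}{46}\right) \left(-8\right) = \frac{252}{23} \left(-8\right) = - \frac{2016}{23}$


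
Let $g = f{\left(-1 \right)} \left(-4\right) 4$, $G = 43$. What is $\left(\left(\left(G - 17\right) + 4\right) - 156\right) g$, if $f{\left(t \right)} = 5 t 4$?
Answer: $-40320$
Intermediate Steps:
$f{\left(t \right)} = 20 t$
$g = 320$ ($g = 20 \left(-1\right) \left(-4\right) 4 = \left(-20\right) \left(-4\right) 4 = 80 \cdot 4 = 320$)
$\left(\left(\left(G - 17\right) + 4\right) - 156\right) g = \left(\left(\left(43 - 17\right) + 4\right) - 156\right) 320 = \left(\left(26 + 4\right) - 156\right) 320 = \left(30 - 156\right) 320 = \left(-126\right) 320 = -40320$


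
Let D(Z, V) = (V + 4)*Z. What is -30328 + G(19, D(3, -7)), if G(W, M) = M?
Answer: -30337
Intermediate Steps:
D(Z, V) = Z*(4 + V) (D(Z, V) = (4 + V)*Z = Z*(4 + V))
-30328 + G(19, D(3, -7)) = -30328 + 3*(4 - 7) = -30328 + 3*(-3) = -30328 - 9 = -30337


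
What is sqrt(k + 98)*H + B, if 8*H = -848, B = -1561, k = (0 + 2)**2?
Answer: -1561 - 106*sqrt(102) ≈ -2631.5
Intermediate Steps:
k = 4 (k = 2**2 = 4)
H = -106 (H = (1/8)*(-848) = -106)
sqrt(k + 98)*H + B = sqrt(4 + 98)*(-106) - 1561 = sqrt(102)*(-106) - 1561 = -106*sqrt(102) - 1561 = -1561 - 106*sqrt(102)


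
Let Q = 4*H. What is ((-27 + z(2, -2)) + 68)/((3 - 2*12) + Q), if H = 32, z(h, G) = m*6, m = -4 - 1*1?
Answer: 11/107 ≈ 0.10280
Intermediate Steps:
m = -5 (m = -4 - 1 = -5)
z(h, G) = -30 (z(h, G) = -5*6 = -30)
Q = 128 (Q = 4*32 = 128)
((-27 + z(2, -2)) + 68)/((3 - 2*12) + Q) = ((-27 - 30) + 68)/((3 - 2*12) + 128) = (-57 + 68)/((3 - 24) + 128) = 11/(-21 + 128) = 11/107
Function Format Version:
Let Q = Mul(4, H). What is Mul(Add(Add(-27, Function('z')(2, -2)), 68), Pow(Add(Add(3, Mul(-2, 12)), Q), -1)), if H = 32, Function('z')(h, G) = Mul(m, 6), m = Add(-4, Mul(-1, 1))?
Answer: Rational(11, 107) ≈ 0.10280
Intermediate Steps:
m = -5 (m = Add(-4, -1) = -5)
Function('z')(h, G) = -30 (Function('z')(h, G) = Mul(-5, 6) = -30)
Q = 128 (Q = Mul(4, 32) = 128)
Mul(Add(Add(-27, Function('z')(2, -2)), 68), Pow(Add(Add(3, Mul(-2, 12)), Q), -1)) = Mul(Add(Add(-27, -30), 68), Pow(Add(Add(3, Mul(-2, 12)), 128), -1)) = Mul(Add(-57, 68), Pow(Add(Add(3, -24), 128), -1)) = Mul(11, Pow(Add(-21, 128), -1)) = Mul(11, Pow(107, -1)) = Mul(11, Rational(1, 107)) = Rational(11, 107)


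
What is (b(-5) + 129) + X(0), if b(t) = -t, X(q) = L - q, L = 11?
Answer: 145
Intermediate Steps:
X(q) = 11 - q
(b(-5) + 129) + X(0) = (-1*(-5) + 129) + (11 - 1*0) = (5 + 129) + (11 + 0) = 134 + 11 = 145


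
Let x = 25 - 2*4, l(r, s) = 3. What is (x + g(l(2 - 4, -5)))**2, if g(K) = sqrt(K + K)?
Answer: (17 + sqrt(6))**2 ≈ 378.28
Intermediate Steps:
g(K) = sqrt(2)*sqrt(K) (g(K) = sqrt(2*K) = sqrt(2)*sqrt(K))
x = 17 (x = 25 - 8 = 17)
(x + g(l(2 - 4, -5)))**2 = (17 + sqrt(2)*sqrt(3))**2 = (17 + sqrt(6))**2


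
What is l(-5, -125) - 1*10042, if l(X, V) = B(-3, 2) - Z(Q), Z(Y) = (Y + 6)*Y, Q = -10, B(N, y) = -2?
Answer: -10084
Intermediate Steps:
Z(Y) = Y*(6 + Y) (Z(Y) = (6 + Y)*Y = Y*(6 + Y))
l(X, V) = -42 (l(X, V) = -2 - (-10)*(6 - 10) = -2 - (-10)*(-4) = -2 - 1*40 = -2 - 40 = -42)
l(-5, -125) - 1*10042 = -42 - 1*10042 = -42 - 10042 = -10084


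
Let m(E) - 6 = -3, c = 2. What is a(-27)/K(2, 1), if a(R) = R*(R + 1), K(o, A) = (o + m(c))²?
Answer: 702/25 ≈ 28.080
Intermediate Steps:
m(E) = 3 (m(E) = 6 - 3 = 3)
K(o, A) = (3 + o)² (K(o, A) = (o + 3)² = (3 + o)²)
a(R) = R*(1 + R)
a(-27)/K(2, 1) = (-27*(1 - 27))/((3 + 2)²) = (-27*(-26))/(5²) = 702/25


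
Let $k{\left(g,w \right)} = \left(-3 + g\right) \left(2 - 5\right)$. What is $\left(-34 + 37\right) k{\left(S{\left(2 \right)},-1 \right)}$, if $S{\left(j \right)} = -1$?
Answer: $36$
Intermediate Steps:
$k{\left(g,w \right)} = 9 - 3 g$ ($k{\left(g,w \right)} = \left(-3 + g\right) \left(-3\right) = 9 - 3 g$)
$\left(-34 + 37\right) k{\left(S{\left(2 \right)},-1 \right)} = \left(-34 + 37\right) \left(9 - -3\right) = 3 \left(9 + 3\right) = 3 \cdot 12 = 36$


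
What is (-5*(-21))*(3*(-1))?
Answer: -315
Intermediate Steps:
(-5*(-21))*(3*(-1)) = 105*(-3) = -315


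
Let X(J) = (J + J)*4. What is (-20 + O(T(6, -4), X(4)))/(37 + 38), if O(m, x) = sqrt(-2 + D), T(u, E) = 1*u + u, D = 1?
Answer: -4/15 + I/75 ≈ -0.26667 + 0.013333*I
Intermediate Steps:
T(u, E) = 2*u (T(u, E) = u + u = 2*u)
X(J) = 8*J (X(J) = (2*J)*4 = 8*J)
O(m, x) = I (O(m, x) = sqrt(-2 + 1) = sqrt(-1) = I)
(-20 + O(T(6, -4), X(4)))/(37 + 38) = (-20 + I)/(37 + 38) = (-20 + I)/75 = (-20 + I)*(1/75) = -4/15 + I/75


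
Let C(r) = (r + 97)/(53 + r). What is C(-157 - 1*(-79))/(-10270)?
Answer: 19/256750 ≈ 7.4002e-5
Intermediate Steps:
C(r) = (97 + r)/(53 + r)
C(-157 - 1*(-79))/(-10270) = ((97 + (-157 - 1*(-79)))/(53 + (-157 - 1*(-79))))/(-10270) = ((97 + (-157 + 79))/(53 + (-157 + 79)))*(-1/10270) = ((97 - 78)/(53 - 78))*(-1/10270) = (19/(-25))*(-1/10270) = -1/25*19*(-1/10270) = -19/25*(-1/10270) = 19/256750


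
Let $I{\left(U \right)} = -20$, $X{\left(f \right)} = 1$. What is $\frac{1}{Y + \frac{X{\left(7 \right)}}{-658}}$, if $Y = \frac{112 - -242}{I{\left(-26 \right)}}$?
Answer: $- \frac{1645}{29119} \approx -0.056492$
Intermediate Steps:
$Y = - \frac{177}{10}$ ($Y = \frac{112 - -242}{-20} = \left(112 + 242\right) \left(- \frac{1}{20}\right) = 354 \left(- \frac{1}{20}\right) = - \frac{177}{10} \approx -17.7$)
$\frac{1}{Y + \frac{X{\left(7 \right)}}{-658}} = \frac{1}{- \frac{177}{10} + 1 \frac{1}{-658}} = \frac{1}{- \frac{177}{10} + 1 \left(- \frac{1}{658}\right)} = \frac{1}{- \frac{177}{10} - \frac{1}{658}} = \frac{1}{- \frac{29119}{1645}} = - \frac{1645}{29119}$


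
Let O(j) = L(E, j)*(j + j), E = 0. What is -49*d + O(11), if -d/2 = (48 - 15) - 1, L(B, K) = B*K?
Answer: 3136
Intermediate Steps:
d = -64 (d = -2*((48 - 15) - 1) = -2*(33 - 1) = -2*32 = -64)
O(j) = 0 (O(j) = (0*j)*(j + j) = 0*(2*j) = 0)
-49*d + O(11) = -49*(-64) + 0 = 3136 + 0 = 3136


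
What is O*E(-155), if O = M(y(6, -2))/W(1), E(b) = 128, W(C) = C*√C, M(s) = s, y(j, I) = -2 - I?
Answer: 0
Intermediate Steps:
W(C) = C^(3/2)
O = 0 (O = (-2 - 1*(-2))/(1^(3/2)) = (-2 + 2)/1 = 0*1 = 0)
O*E(-155) = 0*128 = 0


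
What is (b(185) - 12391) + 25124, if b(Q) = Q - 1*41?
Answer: 12877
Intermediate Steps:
b(Q) = -41 + Q (b(Q) = Q - 41 = -41 + Q)
(b(185) - 12391) + 25124 = ((-41 + 185) - 12391) + 25124 = (144 - 12391) + 25124 = -12247 + 25124 = 12877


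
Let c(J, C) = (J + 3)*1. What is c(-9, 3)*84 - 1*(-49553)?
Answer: 49049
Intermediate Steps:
c(J, C) = 3 + J (c(J, C) = (3 + J)*1 = 3 + J)
c(-9, 3)*84 - 1*(-49553) = (3 - 9)*84 - 1*(-49553) = -6*84 + 49553 = -504 + 49553 = 49049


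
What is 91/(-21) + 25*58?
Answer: 4337/3 ≈ 1445.7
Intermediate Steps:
91/(-21) + 25*58 = 91*(-1/21) + 1450 = -13/3 + 1450 = 4337/3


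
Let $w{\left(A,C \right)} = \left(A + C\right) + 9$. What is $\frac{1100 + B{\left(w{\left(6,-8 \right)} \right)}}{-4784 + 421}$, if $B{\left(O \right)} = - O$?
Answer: $- \frac{1093}{4363} \approx -0.25052$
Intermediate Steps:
$w{\left(A,C \right)} = 9 + A + C$
$\frac{1100 + B{\left(w{\left(6,-8 \right)} \right)}}{-4784 + 421} = \frac{1100 - \left(9 + 6 - 8\right)}{-4784 + 421} = \frac{1100 - 7}{-4363} = \left(1100 - 7\right) \left(- \frac{1}{4363}\right) = 1093 \left(- \frac{1}{4363}\right) = - \frac{1093}{4363}$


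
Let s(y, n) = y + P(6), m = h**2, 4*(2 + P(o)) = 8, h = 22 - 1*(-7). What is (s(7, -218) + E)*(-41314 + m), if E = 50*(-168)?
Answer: 339689889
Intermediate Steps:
h = 29 (h = 22 + 7 = 29)
P(o) = 0 (P(o) = -2 + (1/4)*8 = -2 + 2 = 0)
m = 841 (m = 29**2 = 841)
E = -8400
s(y, n) = y (s(y, n) = y + 0 = y)
(s(7, -218) + E)*(-41314 + m) = (7 - 8400)*(-41314 + 841) = -8393*(-40473) = 339689889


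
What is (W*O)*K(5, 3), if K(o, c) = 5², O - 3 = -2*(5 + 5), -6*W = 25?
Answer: 10625/6 ≈ 1770.8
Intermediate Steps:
W = -25/6 (W = -⅙*25 = -25/6 ≈ -4.1667)
O = -17 (O = 3 - 2*(5 + 5) = 3 - 2*10 = 3 - 20 = -17)
K(o, c) = 25
(W*O)*K(5, 3) = -25/6*(-17)*25 = (425/6)*25 = 10625/6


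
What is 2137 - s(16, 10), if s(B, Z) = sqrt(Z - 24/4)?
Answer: 2135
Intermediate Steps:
s(B, Z) = sqrt(-6 + Z) (s(B, Z) = sqrt(Z - 24*1/4) = sqrt(Z - 6) = sqrt(-6 + Z))
2137 - s(16, 10) = 2137 - sqrt(-6 + 10) = 2137 - sqrt(4) = 2137 - 1*2 = 2137 - 2 = 2135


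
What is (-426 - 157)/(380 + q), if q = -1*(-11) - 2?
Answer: -583/389 ≈ -1.4987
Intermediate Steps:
q = 9 (q = 11 - 2 = 9)
(-426 - 157)/(380 + q) = (-426 - 157)/(380 + 9) = -583/389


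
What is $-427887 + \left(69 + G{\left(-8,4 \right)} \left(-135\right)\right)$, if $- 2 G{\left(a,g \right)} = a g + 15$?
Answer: $- \frac{857931}{2} \approx -4.2897 \cdot 10^{5}$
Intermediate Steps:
$G{\left(a,g \right)} = - \frac{15}{2} - \frac{a g}{2}$ ($G{\left(a,g \right)} = - \frac{a g + 15}{2} = - \frac{15 + a g}{2} = - \frac{15}{2} - \frac{a g}{2}$)
$-427887 + \left(69 + G{\left(-8,4 \right)} \left(-135\right)\right) = -427887 + \left(69 + \left(- \frac{15}{2} - \left(-4\right) 4\right) \left(-135\right)\right) = -427887 + \left(69 + \left(- \frac{15}{2} + 16\right) \left(-135\right)\right) = -427887 + \left(69 + \frac{17}{2} \left(-135\right)\right) = -427887 + \left(69 - \frac{2295}{2}\right) = -427887 - \frac{2157}{2} = - \frac{857931}{2}$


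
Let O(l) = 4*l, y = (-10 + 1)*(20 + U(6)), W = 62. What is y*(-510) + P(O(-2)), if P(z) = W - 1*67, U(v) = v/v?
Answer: 96385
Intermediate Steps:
U(v) = 1
y = -189 (y = (-10 + 1)*(20 + 1) = -9*21 = -189)
P(z) = -5 (P(z) = 62 - 1*67 = 62 - 67 = -5)
y*(-510) + P(O(-2)) = -189*(-510) - 5 = 96390 - 5 = 96385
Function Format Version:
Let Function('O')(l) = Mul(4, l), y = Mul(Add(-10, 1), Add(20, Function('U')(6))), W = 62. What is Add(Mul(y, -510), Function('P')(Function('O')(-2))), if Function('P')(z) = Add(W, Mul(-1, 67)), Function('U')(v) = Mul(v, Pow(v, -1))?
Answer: 96385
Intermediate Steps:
Function('U')(v) = 1
y = -189 (y = Mul(Add(-10, 1), Add(20, 1)) = Mul(-9, 21) = -189)
Function('P')(z) = -5 (Function('P')(z) = Add(62, Mul(-1, 67)) = Add(62, -67) = -5)
Add(Mul(y, -510), Function('P')(Function('O')(-2))) = Add(Mul(-189, -510), -5) = Add(96390, -5) = 96385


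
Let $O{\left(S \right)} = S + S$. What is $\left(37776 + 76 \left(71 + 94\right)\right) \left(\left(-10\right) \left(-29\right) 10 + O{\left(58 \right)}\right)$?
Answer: $151753056$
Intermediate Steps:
$O{\left(S \right)} = 2 S$
$\left(37776 + 76 \left(71 + 94\right)\right) \left(\left(-10\right) \left(-29\right) 10 + O{\left(58 \right)}\right) = \left(37776 + 76 \left(71 + 94\right)\right) \left(\left(-10\right) \left(-29\right) 10 + 2 \cdot 58\right) = \left(37776 + 76 \cdot 165\right) \left(290 \cdot 10 + 116\right) = \left(37776 + 12540\right) \left(2900 + 116\right) = 50316 \cdot 3016 = 151753056$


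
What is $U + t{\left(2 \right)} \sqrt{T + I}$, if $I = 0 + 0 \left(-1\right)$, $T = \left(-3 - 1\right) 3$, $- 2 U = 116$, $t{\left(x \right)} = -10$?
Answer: $-58 - 20 i \sqrt{3} \approx -58.0 - 34.641 i$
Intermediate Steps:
$U = -58$ ($U = \left(- \frac{1}{2}\right) 116 = -58$)
$T = -12$ ($T = \left(-4\right) 3 = -12$)
$I = 0$ ($I = 0 + 0 = 0$)
$U + t{\left(2 \right)} \sqrt{T + I} = -58 - 10 \sqrt{-12 + 0} = -58 - 10 \sqrt{-12} = -58 - 10 \cdot 2 i \sqrt{3} = -58 - 20 i \sqrt{3}$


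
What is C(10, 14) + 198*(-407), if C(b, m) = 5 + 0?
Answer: -80581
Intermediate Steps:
C(b, m) = 5
C(10, 14) + 198*(-407) = 5 + 198*(-407) = 5 - 80586 = -80581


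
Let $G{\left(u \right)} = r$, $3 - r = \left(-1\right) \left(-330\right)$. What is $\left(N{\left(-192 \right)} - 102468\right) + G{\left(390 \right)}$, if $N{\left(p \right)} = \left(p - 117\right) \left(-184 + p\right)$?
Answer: $13389$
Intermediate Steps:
$r = -327$ ($r = 3 - \left(-1\right) \left(-330\right) = 3 - 330 = -327$)
$G{\left(u \right)} = -327$
$N{\left(p \right)} = \left(-184 + p\right) \left(-117 + p\right)$ ($N{\left(p \right)} = \left(-117 + p\right) \left(-184 + p\right) = \left(-184 + p\right) \left(-117 + p\right)$)
$\left(N{\left(-192 \right)} - 102468\right) + G{\left(390 \right)} = \left(\left(21528 + \left(-192\right)^{2} - -57792\right) - 102468\right) - 327 = \left(\left(21528 + 36864 + 57792\right) - 102468\right) - 327 = \left(116184 - 102468\right) - 327 = 13716 - 327 = 13389$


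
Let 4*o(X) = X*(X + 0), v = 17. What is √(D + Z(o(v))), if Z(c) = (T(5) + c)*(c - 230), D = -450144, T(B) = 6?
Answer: I*√7399807/4 ≈ 680.06*I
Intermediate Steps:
o(X) = X²/4 (o(X) = (X*(X + 0))/4 = (X*X)/4 = X²/4)
Z(c) = (-230 + c)*(6 + c) (Z(c) = (6 + c)*(c - 230) = (6 + c)*(-230 + c) = (-230 + c)*(6 + c))
√(D + Z(o(v))) = √(-450144 + (-1380 + ((¼)*17²)² - 56*17²)) = √(-450144 + (-1380 + ((¼)*289)² - 56*289)) = √(-450144 + (-1380 + (289/4)² - 224*289/4)) = √(-450144 + (-1380 + 83521/16 - 16184)) = √(-450144 - 197503/16) = √(-7399807/16) = I*√7399807/4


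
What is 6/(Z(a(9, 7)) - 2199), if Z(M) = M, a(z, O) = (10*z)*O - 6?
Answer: -2/525 ≈ -0.0038095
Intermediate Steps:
a(z, O) = -6 + 10*O*z (a(z, O) = 10*O*z - 6 = -6 + 10*O*z)
6/(Z(a(9, 7)) - 2199) = 6/((-6 + 10*7*9) - 2199) = 6/((-6 + 630) - 2199) = 6/(624 - 2199) = 6/(-1575) = 6*(-1/1575) = -2/525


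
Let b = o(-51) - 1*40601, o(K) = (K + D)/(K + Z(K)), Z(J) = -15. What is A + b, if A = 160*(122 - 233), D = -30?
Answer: -1283915/22 ≈ -58360.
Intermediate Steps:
o(K) = (-30 + K)/(-15 + K) (o(K) = (K - 30)/(K - 15) = (-30 + K)/(-15 + K))
A = -17760 (A = 160*(-111) = -17760)
b = -893195/22 (b = (-30 - 51)/(-15 - 51) - 1*40601 = -81/(-66) - 40601 = -1/66*(-81) - 40601 = 27/22 - 40601 = -893195/22 ≈ -40600.)
A + b = -17760 - 893195/22 = -1283915/22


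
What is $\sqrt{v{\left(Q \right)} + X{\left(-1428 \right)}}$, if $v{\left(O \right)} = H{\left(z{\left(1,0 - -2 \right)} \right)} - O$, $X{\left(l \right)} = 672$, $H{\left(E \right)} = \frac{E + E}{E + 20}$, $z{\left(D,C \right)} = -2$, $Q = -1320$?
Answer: $\frac{\sqrt{17926}}{3} \approx 44.629$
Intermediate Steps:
$H{\left(E \right)} = \frac{2 E}{20 + E}$
$v{\left(O \right)} = - \frac{2}{9} - O$ ($v{\left(O \right)} = 2 \left(-2\right) \frac{1}{20 - 2} - O = 2 \left(-2\right) \frac{1}{18} - O = - \frac{2}{9} - O$)
$\sqrt{v{\left(Q \right)} + X{\left(-1428 \right)}} = \sqrt{\left(- \frac{2}{9} - -1320\right) + 672} = \sqrt{\left(- \frac{2}{9} + 1320\right) + 672} = \sqrt{\frac{11878}{9} + 672} = \sqrt{\frac{17926}{9}} = \frac{\sqrt{17926}}{3}$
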